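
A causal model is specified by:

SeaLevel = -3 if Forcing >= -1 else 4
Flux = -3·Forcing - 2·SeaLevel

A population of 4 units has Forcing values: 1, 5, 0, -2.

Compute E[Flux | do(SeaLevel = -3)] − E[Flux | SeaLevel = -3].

Every unit gets SeaLevel=-3 under the intervention. Flux values become 3, -9, 6, 12; E[Flux|do(SeaLevel=-3)] = 3.
E[Flux|SeaLevel=-3] averages over only the 3 units with SeaLevel=-3 (Forcing = 1, 5, 0): Flux = 3, -9, 6, mean 0.
Difference = 3 − 0 = 3.

3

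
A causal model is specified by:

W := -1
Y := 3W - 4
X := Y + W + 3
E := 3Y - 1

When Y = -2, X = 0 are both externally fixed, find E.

-7

Setting Y = -2, X = 0 by intervention discards those variables' equations.
E = 3Y - 1  [with Y=-2]  = -7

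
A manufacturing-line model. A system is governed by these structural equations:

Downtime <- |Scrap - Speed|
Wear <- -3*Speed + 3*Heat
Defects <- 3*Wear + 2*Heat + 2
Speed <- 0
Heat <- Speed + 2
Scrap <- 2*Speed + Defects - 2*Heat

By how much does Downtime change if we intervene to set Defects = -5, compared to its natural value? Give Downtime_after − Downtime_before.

-11

Under do(Defects=-5), the mechanism Defects <- 3*Wear + 2*Heat + 2 is discarded; Defects is fixed at -5.
Heat = Speed + 2  [with Speed=0]  = 2
Scrap = 2*Speed + Defects - 2*Heat  [with Speed=0, Defects=-5, Heat=2]  = -9
Downtime = |Scrap - Speed|  [with Scrap=-9, Speed=0]  = 9
Without intervention: Heat = Speed + 2  [with Speed=0]  = 2; Wear = -3*Speed + 3*Heat  [with Speed=0, Heat=2]  = 6; Defects = 3*Wear + 2*Heat + 2  [with Wear=6, Heat=2]  = 24; Scrap = 2*Speed + Defects - 2*Heat  [with Speed=0, Defects=24, Heat=2]  = 20; Downtime = |Scrap - Speed|  [with Scrap=20, Speed=0]  = 20.
Change = 9 − 20 = -11.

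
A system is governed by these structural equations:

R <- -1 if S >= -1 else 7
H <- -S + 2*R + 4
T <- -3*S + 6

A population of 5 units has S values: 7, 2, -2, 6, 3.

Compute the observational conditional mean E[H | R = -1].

-2.5

Conditioning on R=-1 selects the 4 unit(s) with S ∈ {7, 2, 6, 3}. Their H values: -5, 0, -4, -1. Mean = -2.5.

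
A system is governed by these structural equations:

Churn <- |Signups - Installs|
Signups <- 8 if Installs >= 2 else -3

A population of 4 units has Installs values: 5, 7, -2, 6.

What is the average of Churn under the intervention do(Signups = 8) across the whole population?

4

Under do(Signups=8), Signups's equation is replaced by Signups=8 for every unit. Per-unit Churn: 3, 1, 10, 2. Mean = 4.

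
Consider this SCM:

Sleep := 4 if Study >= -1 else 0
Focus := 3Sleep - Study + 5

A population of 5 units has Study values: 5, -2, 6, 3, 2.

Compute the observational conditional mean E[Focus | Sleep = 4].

Conditioning on Sleep=4 selects the 4 unit(s) with Study ∈ {5, 6, 3, 2}. Their Focus values: 12, 11, 14, 15. Mean = 13.

13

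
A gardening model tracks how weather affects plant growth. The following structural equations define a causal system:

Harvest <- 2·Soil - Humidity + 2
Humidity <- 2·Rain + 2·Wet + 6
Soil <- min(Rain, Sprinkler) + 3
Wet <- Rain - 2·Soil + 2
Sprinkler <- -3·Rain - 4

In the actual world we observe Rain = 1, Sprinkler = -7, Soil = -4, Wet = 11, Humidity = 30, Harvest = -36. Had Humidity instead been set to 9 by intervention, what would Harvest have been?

The intervention breaks the incoming arrows to Humidity: Humidity <- 2·Rain + 2·Wet + 6 no longer applies, and Humidity = 9.
Sprinkler = -3·Rain - 4  [with Rain=1]  = -7
Soil = min(Rain, Sprinkler) + 3  [with Rain=1, Sprinkler=-7]  = -4
Harvest = 2·Soil - Humidity + 2  [with Soil=-4, Humidity=9]  = -15

-15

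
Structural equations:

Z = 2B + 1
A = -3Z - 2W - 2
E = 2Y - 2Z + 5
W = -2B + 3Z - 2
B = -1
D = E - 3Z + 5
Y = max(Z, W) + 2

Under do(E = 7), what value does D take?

The intervention breaks the incoming arrows to E: E = 2Y - 2Z + 5 no longer applies, and E = 7.
Z = 2B + 1  [with B=-1]  = -1
D = E - 3Z + 5  [with E=7, Z=-1]  = 15

15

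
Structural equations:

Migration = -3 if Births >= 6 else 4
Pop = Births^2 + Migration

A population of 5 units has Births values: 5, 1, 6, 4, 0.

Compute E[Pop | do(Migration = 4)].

19.6

do(Migration=4) breaks Migration's dependence on Births. With Migration=4 fixed, Pop across the units is 29, 5, 40, 20, 4, mean 19.6.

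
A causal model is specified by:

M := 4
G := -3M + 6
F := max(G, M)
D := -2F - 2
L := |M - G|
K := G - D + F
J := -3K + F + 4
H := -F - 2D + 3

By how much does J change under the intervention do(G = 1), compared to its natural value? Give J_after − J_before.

Under do(G=1), the mechanism G := -3M + 6 is discarded; G is fixed at 1.
F = max(G, M)  [with G=1, M=4]  = 4
D = -2F - 2  [with F=4]  = -10
K = G - D + F  [with G=1, D=-10, F=4]  = 15
J = -3K + F + 4  [with K=15, F=4]  = -37
Without intervention: G = -3M + 6  [with M=4]  = -6; F = max(G, M)  [with G=-6, M=4]  = 4; D = -2F - 2  [with F=4]  = -10; K = G - D + F  [with G=-6, D=-10, F=4]  = 8; J = -3K + F + 4  [with K=8, F=4]  = -16.
Change = -37 − (-16) = -21.

-21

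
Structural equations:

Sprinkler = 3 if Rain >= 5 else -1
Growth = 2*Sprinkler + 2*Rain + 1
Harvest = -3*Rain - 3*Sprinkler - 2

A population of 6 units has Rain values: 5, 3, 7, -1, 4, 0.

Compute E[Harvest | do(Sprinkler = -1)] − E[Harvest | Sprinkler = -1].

-4.5

do(Sprinkler=-1) breaks Sprinkler's dependence on Rain. With Sprinkler=-1 fixed, Harvest across the units is -14, -8, -20, 4, -11, 1, mean -8.
Conditioning on Sprinkler=-1 selects the 4 unit(s) with Rain ∈ {3, -1, 4, 0}. Their Harvest values: -8, 4, -11, 1. Mean = -3.5.
Difference = -8 − (-3.5) = -4.5.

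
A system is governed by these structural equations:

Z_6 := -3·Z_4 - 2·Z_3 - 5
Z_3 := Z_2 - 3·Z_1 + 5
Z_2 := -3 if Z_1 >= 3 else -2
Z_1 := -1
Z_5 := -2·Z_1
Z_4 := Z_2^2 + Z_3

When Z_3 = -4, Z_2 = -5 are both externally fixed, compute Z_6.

-60

Setting Z_3 = -4, Z_2 = -5 by intervention discards those variables' equations.
Z_4 = Z_2^2 + Z_3  [with Z_2=-5, Z_3=-4]  = 21
Z_6 = -3·Z_4 - 2·Z_3 - 5  [with Z_4=21, Z_3=-4]  = -60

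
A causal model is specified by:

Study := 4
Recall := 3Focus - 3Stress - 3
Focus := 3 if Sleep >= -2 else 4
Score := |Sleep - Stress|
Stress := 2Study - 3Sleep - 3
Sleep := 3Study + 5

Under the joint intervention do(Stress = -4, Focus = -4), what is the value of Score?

Setting Stress = -4, Focus = -4 by intervention discards those variables' equations.
Sleep = 3Study + 5  [with Study=4]  = 17
Score = |Sleep - Stress|  [with Sleep=17, Stress=-4]  = 21

21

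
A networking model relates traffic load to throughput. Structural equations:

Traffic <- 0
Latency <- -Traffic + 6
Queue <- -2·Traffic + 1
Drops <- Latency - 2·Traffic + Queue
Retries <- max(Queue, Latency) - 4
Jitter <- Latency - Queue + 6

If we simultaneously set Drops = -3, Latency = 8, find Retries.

4

The joint intervention fixes Drops = -3, Latency = 8, removing each variable's own equation.
Queue = -2·Traffic + 1  [with Traffic=0]  = 1
Retries = max(Queue, Latency) - 4  [with Queue=1, Latency=8]  = 4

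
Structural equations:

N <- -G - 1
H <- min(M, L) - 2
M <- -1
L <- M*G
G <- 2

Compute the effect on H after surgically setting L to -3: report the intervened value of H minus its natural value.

-1

do(L=-3) replaces the equation L <- M*G with the constant L = -3.
H = min(M, L) - 2  [with M=-1, L=-3]  = -5
Without intervention: L = M*G  [with M=-1, G=2]  = -2; H = min(M, L) - 2  [with M=-1, L=-2]  = -4.
Change = -5 − (-4) = -1.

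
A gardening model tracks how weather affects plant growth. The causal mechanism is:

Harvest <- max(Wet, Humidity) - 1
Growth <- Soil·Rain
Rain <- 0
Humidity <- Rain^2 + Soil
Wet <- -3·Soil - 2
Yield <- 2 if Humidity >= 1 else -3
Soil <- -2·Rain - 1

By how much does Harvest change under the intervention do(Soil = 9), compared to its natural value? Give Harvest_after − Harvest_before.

8

Under do(Soil=9), the mechanism Soil <- -2·Rain - 1 is discarded; Soil is fixed at 9.
Wet = -3·Soil - 2  [with Soil=9]  = -29
Humidity = Rain^2 + Soil  [with Rain=0, Soil=9]  = 9
Harvest = max(Wet, Humidity) - 1  [with Wet=-29, Humidity=9]  = 8
Without intervention: Soil = -2·Rain - 1  [with Rain=0]  = -1; Wet = -3·Soil - 2  [with Soil=-1]  = 1; Humidity = Rain^2 + Soil  [with Rain=0, Soil=-1]  = -1; Harvest = max(Wet, Humidity) - 1  [with Wet=1, Humidity=-1]  = 0.
Change = 8 − 0 = 8.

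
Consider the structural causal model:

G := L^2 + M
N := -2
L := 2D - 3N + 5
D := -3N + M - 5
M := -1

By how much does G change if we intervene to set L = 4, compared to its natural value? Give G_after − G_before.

Intervening sets L = 4 and removes its equation (L := 2D - 3N + 5).
G = L^2 + M  [with L=4, M=-1]  = 15
Without intervention: D = -3N + M - 5  [with N=-2, M=-1]  = 0; L = 2D - 3N + 5  [with D=0, N=-2]  = 11; G = L^2 + M  [with L=11, M=-1]  = 120.
Change = 15 − 120 = -105.

-105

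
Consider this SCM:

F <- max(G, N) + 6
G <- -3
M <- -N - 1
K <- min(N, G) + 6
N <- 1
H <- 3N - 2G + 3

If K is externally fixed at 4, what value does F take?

do(K=4) replaces the equation K <- min(N, G) + 6 with the constant K = 4.
No directed path runs from K to F, so F keeps its natural value.
F = max(G, N) + 6  [with G=-3, N=1]  = 7

7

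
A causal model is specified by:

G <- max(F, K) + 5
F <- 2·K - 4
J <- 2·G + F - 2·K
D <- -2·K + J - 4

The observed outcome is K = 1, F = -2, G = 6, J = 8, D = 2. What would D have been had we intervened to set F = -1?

3

do(F=-1) replaces the equation F <- 2·K - 4 with the constant F = -1.
G = max(F, K) + 5  [with F=-1, K=1]  = 6
J = 2·G + F - 2·K  [with G=6, F=-1, K=1]  = 9
D = -2·K + J - 4  [with K=1, J=9]  = 3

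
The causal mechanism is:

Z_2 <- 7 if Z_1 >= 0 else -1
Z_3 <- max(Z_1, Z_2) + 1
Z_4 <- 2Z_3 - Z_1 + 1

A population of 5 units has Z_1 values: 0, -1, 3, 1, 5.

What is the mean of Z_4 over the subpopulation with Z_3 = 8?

E[Z_4|Z_3=8] averages over only the 4 units with Z_3=8 (Z_1 = 0, 3, 1, 5): Z_4 = 17, 14, 16, 12, mean 14.75.

14.75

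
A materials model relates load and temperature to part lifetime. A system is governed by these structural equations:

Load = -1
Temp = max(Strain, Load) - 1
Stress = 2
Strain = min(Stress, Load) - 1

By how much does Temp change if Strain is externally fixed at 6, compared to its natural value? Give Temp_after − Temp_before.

The intervention breaks the incoming arrows to Strain: Strain = min(Stress, Load) - 1 no longer applies, and Strain = 6.
Temp = max(Strain, Load) - 1  [with Strain=6, Load=-1]  = 5
Without intervention: Strain = min(Stress, Load) - 1  [with Stress=2, Load=-1]  = -2; Temp = max(Strain, Load) - 1  [with Strain=-2, Load=-1]  = -2.
Change = 5 − (-2) = 7.

7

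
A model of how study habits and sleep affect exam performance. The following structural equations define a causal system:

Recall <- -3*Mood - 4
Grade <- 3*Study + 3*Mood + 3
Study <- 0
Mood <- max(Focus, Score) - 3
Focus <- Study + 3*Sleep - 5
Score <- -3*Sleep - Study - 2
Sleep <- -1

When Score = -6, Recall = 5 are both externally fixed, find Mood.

-9

Setting Score = -6, Recall = 5 by intervention discards those variables' equations.
Focus = Study + 3*Sleep - 5  [with Study=0, Sleep=-1]  = -8
Mood = max(Focus, Score) - 3  [with Focus=-8, Score=-6]  = -9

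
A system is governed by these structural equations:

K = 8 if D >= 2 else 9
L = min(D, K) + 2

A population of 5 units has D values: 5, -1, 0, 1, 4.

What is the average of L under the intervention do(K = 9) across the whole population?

3.8

Under do(K=9), K's equation is replaced by K=9 for every unit. Per-unit L: 7, 1, 2, 3, 6. Mean = 3.8.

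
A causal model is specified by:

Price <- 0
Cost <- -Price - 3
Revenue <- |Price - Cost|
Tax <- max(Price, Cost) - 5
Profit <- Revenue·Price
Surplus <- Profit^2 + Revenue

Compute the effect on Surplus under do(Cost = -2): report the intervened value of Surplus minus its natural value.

Under do(Cost=-2), the mechanism Cost <- -Price - 3 is discarded; Cost is fixed at -2.
Revenue = |Price - Cost|  [with Price=0, Cost=-2]  = 2
Profit = Revenue·Price  [with Revenue=2, Price=0]  = 0
Surplus = Profit^2 + Revenue  [with Profit=0, Revenue=2]  = 2
Without intervention: Cost = -Price - 3  [with Price=0]  = -3; Revenue = |Price - Cost|  [with Price=0, Cost=-3]  = 3; Profit = Revenue·Price  [with Revenue=3, Price=0]  = 0; Surplus = Profit^2 + Revenue  [with Profit=0, Revenue=3]  = 3.
Change = 2 − 3 = -1.

-1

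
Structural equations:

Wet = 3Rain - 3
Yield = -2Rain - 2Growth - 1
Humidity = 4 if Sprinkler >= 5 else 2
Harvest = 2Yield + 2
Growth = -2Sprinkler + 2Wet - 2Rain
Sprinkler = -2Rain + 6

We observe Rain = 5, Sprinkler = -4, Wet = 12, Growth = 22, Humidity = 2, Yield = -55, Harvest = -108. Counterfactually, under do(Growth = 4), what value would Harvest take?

The intervention breaks the incoming arrows to Growth: Growth = -2Sprinkler + 2Wet - 2Rain no longer applies, and Growth = 4.
Yield = -2Rain - 2Growth - 1  [with Rain=5, Growth=4]  = -19
Harvest = 2Yield + 2  [with Yield=-19]  = -36

-36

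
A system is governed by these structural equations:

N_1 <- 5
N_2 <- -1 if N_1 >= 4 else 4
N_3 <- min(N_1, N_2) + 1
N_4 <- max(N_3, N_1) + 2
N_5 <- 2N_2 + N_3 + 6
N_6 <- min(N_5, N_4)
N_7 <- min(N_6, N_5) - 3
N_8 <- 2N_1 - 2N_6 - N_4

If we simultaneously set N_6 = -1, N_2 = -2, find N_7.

-4

Setting N_6 = -1, N_2 = -2 by intervention discards those variables' equations.
N_3 = min(N_1, N_2) + 1  [with N_1=5, N_2=-2]  = -1
N_5 = 2N_2 + N_3 + 6  [with N_2=-2, N_3=-1]  = 1
N_7 = min(N_6, N_5) - 3  [with N_6=-1, N_5=1]  = -4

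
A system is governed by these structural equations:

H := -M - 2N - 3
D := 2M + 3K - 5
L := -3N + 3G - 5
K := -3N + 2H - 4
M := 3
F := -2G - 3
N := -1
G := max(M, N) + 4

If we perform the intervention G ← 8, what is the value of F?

-19

Intervening sets G = 8 and removes its equation (G := max(M, N) + 4).
F = -2G - 3  [with G=8]  = -19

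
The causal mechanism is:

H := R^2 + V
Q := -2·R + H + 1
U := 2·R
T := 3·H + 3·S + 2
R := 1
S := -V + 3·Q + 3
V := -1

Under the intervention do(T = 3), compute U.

The intervention breaks the incoming arrows to T: T := 3·H + 3·S + 2 no longer applies, and T = 3.
U is not downstream of the intervention, so its value is determined by the original equations.
U = 2·R  [with R=1]  = 2

2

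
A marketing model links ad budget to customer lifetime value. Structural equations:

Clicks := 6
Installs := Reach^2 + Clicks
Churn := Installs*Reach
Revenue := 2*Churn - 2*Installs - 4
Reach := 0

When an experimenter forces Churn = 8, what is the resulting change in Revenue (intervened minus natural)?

Intervening sets Churn = 8 and removes its equation (Churn := Installs*Reach).
Installs = Reach^2 + Clicks  [with Reach=0, Clicks=6]  = 6
Revenue = 2*Churn - 2*Installs - 4  [with Churn=8, Installs=6]  = 0
Without intervention: Installs = Reach^2 + Clicks  [with Reach=0, Clicks=6]  = 6; Churn = Installs*Reach  [with Installs=6, Reach=0]  = 0; Revenue = 2*Churn - 2*Installs - 4  [with Churn=0, Installs=6]  = -16.
Change = 0 − (-16) = 16.

16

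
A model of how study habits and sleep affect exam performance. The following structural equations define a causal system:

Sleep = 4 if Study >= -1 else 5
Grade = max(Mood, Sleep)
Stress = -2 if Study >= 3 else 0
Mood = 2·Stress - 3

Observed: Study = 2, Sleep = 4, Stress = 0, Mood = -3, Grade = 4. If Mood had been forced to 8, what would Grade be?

Intervening sets Mood = 8 and removes its equation (Mood = 2·Stress - 3).
Sleep = 4 if Study >= -1 else 5  [with Study=2]  = 4
Grade = max(Mood, Sleep)  [with Mood=8, Sleep=4]  = 8

8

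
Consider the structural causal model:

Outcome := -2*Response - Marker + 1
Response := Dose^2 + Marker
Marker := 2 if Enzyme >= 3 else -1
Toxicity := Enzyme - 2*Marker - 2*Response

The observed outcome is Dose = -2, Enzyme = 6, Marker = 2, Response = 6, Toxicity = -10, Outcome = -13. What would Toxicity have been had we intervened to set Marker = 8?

do(Marker=8) replaces the equation Marker := 2 if Enzyme >= 3 else -1 with the constant Marker = 8.
Response = Dose^2 + Marker  [with Dose=-2, Marker=8]  = 12
Toxicity = Enzyme - 2*Marker - 2*Response  [with Enzyme=6, Marker=8, Response=12]  = -34

-34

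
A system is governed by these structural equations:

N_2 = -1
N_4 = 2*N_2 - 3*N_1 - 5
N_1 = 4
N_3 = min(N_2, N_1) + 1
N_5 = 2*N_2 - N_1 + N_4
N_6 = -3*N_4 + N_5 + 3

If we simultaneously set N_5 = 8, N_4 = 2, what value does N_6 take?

5

Setting N_5 = 8, N_4 = 2 by intervention discards those variables' equations.
N_6 = -3*N_4 + N_5 + 3  [with N_4=2, N_5=8]  = 5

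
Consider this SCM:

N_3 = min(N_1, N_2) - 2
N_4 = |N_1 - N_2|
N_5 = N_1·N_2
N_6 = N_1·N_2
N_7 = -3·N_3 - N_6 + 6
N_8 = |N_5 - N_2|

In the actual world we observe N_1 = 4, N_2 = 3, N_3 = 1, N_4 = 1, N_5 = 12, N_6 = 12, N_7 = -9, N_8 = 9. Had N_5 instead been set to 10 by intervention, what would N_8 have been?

do(N_5=10) replaces the equation N_5 = N_1·N_2 with the constant N_5 = 10.
N_8 = |N_5 - N_2|  [with N_5=10, N_2=3]  = 7

7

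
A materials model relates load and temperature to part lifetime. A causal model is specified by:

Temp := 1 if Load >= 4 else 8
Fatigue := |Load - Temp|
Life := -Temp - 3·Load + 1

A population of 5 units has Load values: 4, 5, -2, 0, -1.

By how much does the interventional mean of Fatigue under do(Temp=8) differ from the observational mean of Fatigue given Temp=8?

Every unit gets Temp=8 under the intervention. Fatigue values become 4, 3, 10, 8, 9; E[Fatigue|do(Temp=8)] = 6.8.
Conditioning on Temp=8 selects the 3 unit(s) with Load ∈ {-2, 0, -1}. Their Fatigue values: 10, 8, 9. Mean = 9.
Difference = 6.8 − 9 = -2.2.

-2.2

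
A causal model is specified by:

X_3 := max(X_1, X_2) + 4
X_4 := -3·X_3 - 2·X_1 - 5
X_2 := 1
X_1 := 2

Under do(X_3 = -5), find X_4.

6

The intervention breaks the incoming arrows to X_3: X_3 := max(X_1, X_2) + 4 no longer applies, and X_3 = -5.
X_4 = -3·X_3 - 2·X_1 - 5  [with X_3=-5, X_1=2]  = 6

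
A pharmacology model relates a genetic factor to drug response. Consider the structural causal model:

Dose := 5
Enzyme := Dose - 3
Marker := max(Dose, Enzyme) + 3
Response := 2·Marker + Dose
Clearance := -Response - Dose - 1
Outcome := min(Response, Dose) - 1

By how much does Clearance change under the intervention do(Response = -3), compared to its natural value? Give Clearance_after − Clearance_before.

24

Intervening sets Response = -3 and removes its equation (Response := 2·Marker + Dose).
Clearance = -Response - Dose - 1  [with Response=-3, Dose=5]  = -3
Without intervention: Enzyme = Dose - 3  [with Dose=5]  = 2; Marker = max(Dose, Enzyme) + 3  [with Dose=5, Enzyme=2]  = 8; Response = 2·Marker + Dose  [with Marker=8, Dose=5]  = 21; Clearance = -Response - Dose - 1  [with Response=21, Dose=5]  = -27.
Change = -3 − (-27) = 24.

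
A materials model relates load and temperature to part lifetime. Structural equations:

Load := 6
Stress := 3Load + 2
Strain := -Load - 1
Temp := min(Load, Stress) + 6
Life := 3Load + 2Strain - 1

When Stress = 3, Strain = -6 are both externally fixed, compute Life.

5

Under do(Stress = 3, Strain = -6), each intervened variable's structural equation is replaced by its fixed value.
Life = 3Load + 2Strain - 1  [with Load=6, Strain=-6]  = 5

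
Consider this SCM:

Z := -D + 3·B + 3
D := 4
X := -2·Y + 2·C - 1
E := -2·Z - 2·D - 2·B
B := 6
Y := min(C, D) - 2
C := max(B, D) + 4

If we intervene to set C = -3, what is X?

The intervention breaks the incoming arrows to C: C := max(B, D) + 4 no longer applies, and C = -3.
Y = min(C, D) - 2  [with C=-3, D=4]  = -5
X = -2·Y + 2·C - 1  [with Y=-5, C=-3]  = 3

3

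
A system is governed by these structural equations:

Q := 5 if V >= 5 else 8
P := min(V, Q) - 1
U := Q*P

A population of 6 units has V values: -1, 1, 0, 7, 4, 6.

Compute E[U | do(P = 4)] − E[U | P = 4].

Every unit gets P=4 under the intervention. U values become 32, 32, 32, 20, 32, 20; E[U|do(P=4)] = 28.
Observing P=4 restricts to units where P's equation naturally yields 4: V ∈ {7, 6}. In that subpopulation U = 20, 20, mean 20.
Difference = 28 − 20 = 8.

8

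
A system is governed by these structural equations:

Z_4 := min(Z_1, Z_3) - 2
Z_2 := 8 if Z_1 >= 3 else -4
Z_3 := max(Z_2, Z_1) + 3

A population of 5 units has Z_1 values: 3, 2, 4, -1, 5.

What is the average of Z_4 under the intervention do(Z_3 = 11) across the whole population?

0.6

The intervention sets Z_3=11 in all 5 units regardless of Z_1. Recomputing Z_4 per unit gives 1, 0, 2, -3, 3; average 0.6.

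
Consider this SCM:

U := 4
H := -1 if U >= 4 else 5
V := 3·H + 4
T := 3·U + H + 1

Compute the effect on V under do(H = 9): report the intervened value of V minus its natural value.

Under do(H=9), the mechanism H := -1 if U >= 4 else 5 is discarded; H is fixed at 9.
V = 3·H + 4  [with H=9]  = 31
Without intervention: H = -1 if U >= 4 else 5  [with U=4]  = -1; V = 3·H + 4  [with H=-1]  = 1.
Change = 31 − 1 = 30.

30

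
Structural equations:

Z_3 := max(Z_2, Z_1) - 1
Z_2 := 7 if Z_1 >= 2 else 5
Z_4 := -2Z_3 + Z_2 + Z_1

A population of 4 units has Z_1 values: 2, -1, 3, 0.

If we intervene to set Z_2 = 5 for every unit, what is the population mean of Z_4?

-2

The intervention sets Z_2=5 in all 4 units regardless of Z_1. Recomputing Z_4 per unit gives -1, -4, 0, -3; average -2.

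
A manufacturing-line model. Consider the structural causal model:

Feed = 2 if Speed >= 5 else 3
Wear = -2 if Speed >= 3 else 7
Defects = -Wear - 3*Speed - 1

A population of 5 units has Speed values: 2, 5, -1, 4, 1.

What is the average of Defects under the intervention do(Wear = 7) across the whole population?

The intervention sets Wear=7 in all 5 units regardless of Speed. Recomputing Defects per unit gives -14, -23, -5, -20, -11; average -14.6.

-14.6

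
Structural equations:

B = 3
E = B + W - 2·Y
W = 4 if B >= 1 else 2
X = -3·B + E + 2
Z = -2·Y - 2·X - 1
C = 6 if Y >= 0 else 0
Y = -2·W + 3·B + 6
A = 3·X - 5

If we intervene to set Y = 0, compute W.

Under do(Y=0), the mechanism Y = -2·W + 3·B + 6 is discarded; Y is fixed at 0.
Since W is not a descendant of the intervened variable, it is unaffected.
W = 4 if B >= 1 else 2  [with B=3]  = 4

4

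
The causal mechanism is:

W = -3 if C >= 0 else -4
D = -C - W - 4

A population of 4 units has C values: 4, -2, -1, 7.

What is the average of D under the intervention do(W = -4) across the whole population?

do(W=-4) breaks W's dependence on C. With W=-4 fixed, D across the units is -4, 2, 1, -7, mean -2.

-2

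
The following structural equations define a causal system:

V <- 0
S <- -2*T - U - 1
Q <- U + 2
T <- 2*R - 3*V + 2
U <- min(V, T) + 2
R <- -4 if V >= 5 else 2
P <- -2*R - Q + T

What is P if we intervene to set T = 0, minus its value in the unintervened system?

The intervention breaks the incoming arrows to T: T <- 2*R - 3*V + 2 no longer applies, and T = 0.
R = -4 if V >= 5 else 2  [with V=0]  = 2
U = min(V, T) + 2  [with V=0, T=0]  = 2
Q = U + 2  [with U=2]  = 4
P = -2*R - Q + T  [with R=2, Q=4, T=0]  = -8
Without intervention: R = -4 if V >= 5 else 2  [with V=0]  = 2; T = 2*R - 3*V + 2  [with R=2, V=0]  = 6; U = min(V, T) + 2  [with V=0, T=6]  = 2; Q = U + 2  [with U=2]  = 4; P = -2*R - Q + T  [with R=2, Q=4, T=6]  = -2.
Change = -8 − (-2) = -6.

-6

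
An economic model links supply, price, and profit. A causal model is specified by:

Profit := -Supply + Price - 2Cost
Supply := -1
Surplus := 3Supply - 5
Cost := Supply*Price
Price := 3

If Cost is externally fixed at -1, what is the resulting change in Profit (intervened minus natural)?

The intervention breaks the incoming arrows to Cost: Cost := Supply*Price no longer applies, and Cost = -1.
Profit = -Supply + Price - 2Cost  [with Supply=-1, Price=3, Cost=-1]  = 6
Without intervention: Cost = Supply*Price  [with Supply=-1, Price=3]  = -3; Profit = -Supply + Price - 2Cost  [with Supply=-1, Price=3, Cost=-3]  = 10.
Change = 6 − 10 = -4.

-4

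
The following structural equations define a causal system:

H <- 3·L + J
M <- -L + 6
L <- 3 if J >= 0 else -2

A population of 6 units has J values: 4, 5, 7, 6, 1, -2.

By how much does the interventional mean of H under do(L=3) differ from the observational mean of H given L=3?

do(L=3) breaks L's dependence on J. With L=3 fixed, H across the units is 13, 14, 16, 15, 10, 7, mean 12.5.
Observing L=3 restricts to units where L's equation naturally yields 3: J ∈ {4, 5, 7, 6, 1}. In that subpopulation H = 13, 14, 16, 15, 10, mean 13.6.
Difference = 12.5 − 13.6 = -1.1.

-1.1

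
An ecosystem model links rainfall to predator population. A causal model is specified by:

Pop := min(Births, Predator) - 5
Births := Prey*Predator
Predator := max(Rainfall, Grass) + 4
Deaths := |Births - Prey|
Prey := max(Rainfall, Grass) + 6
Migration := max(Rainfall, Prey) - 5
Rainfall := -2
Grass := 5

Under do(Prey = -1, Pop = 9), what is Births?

-9

The joint intervention fixes Prey = -1, Pop = 9, removing each variable's own equation.
Predator = max(Rainfall, Grass) + 4  [with Rainfall=-2, Grass=5]  = 9
Births = Prey*Predator  [with Prey=-1, Predator=9]  = -9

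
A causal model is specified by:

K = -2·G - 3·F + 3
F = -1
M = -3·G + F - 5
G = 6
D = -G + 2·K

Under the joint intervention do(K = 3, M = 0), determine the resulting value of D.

0

The joint intervention fixes K = 3, M = 0, removing each variable's own equation.
D = -G + 2·K  [with G=6, K=3]  = 0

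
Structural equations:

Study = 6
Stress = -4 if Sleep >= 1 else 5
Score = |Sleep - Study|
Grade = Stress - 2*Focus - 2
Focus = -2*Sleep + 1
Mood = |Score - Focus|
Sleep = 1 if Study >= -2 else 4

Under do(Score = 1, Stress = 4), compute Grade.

The joint intervention fixes Score = 1, Stress = 4, removing each variable's own equation.
Sleep = 1 if Study >= -2 else 4  [with Study=6]  = 1
Focus = -2*Sleep + 1  [with Sleep=1]  = -1
Grade = Stress - 2*Focus - 2  [with Stress=4, Focus=-1]  = 4

4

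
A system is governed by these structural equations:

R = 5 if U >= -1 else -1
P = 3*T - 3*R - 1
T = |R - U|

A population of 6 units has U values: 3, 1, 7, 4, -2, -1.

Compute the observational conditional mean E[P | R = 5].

E[P|R=5] averages over only the 5 units with R=5 (U = 3, 1, 7, 4, -1): P = -10, -4, -10, -13, 2, mean -7.

-7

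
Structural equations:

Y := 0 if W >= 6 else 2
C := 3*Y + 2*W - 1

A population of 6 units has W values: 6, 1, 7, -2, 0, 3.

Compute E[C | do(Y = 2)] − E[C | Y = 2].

4

Every unit gets Y=2 under the intervention. C values become 17, 7, 19, 1, 5, 11; E[C|do(Y=2)] = 10.
Conditioning on Y=2 selects the 4 unit(s) with W ∈ {1, -2, 0, 3}. Their C values: 7, 1, 5, 11. Mean = 6.
Difference = 10 − 6 = 4.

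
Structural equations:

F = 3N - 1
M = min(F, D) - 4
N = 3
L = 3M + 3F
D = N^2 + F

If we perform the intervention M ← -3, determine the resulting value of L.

15

Intervening sets M = -3 and removes its equation (M = min(F, D) - 4).
F = 3N - 1  [with N=3]  = 8
L = 3M + 3F  [with M=-3, F=8]  = 15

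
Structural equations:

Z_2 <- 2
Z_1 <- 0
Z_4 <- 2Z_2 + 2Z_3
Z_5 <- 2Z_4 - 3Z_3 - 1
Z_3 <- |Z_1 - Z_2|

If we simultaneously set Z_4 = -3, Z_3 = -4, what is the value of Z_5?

The joint intervention fixes Z_4 = -3, Z_3 = -4, removing each variable's own equation.
Z_5 = 2Z_4 - 3Z_3 - 1  [with Z_4=-3, Z_3=-4]  = 5

5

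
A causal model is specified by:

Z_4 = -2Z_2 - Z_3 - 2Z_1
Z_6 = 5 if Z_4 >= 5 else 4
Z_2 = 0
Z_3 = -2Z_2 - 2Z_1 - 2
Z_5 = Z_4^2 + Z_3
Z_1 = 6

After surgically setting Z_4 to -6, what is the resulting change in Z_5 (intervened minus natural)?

32

Intervening sets Z_4 = -6 and removes its equation (Z_4 = -2Z_2 - Z_3 - 2Z_1).
Z_3 = -2Z_2 - 2Z_1 - 2  [with Z_2=0, Z_1=6]  = -14
Z_5 = Z_4^2 + Z_3  [with Z_4=-6, Z_3=-14]  = 22
Without intervention: Z_3 = -2Z_2 - 2Z_1 - 2  [with Z_2=0, Z_1=6]  = -14; Z_4 = -2Z_2 - Z_3 - 2Z_1  [with Z_2=0, Z_3=-14, Z_1=6]  = 2; Z_5 = Z_4^2 + Z_3  [with Z_4=2, Z_3=-14]  = -10.
Change = 22 − (-10) = 32.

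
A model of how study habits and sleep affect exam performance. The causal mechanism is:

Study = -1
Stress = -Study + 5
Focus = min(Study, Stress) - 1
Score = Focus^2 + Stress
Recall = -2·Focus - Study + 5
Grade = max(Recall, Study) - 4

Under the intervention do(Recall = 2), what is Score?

10

The intervention breaks the incoming arrows to Recall: Recall = -2·Focus - Study + 5 no longer applies, and Recall = 2.
Since Score is not a descendant of the intervened variable, it is unaffected.
Stress = -Study + 5  [with Study=-1]  = 6
Focus = min(Study, Stress) - 1  [with Study=-1, Stress=6]  = -2
Score = Focus^2 + Stress  [with Focus=-2, Stress=6]  = 10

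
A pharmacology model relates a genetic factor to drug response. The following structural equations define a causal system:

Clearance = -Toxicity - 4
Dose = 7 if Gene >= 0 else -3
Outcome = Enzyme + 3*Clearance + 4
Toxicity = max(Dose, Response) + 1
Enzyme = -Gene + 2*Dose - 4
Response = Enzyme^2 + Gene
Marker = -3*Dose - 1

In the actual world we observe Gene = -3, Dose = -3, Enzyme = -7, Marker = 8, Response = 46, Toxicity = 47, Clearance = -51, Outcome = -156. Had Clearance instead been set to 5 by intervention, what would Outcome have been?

12

do(Clearance=5) replaces the equation Clearance = -Toxicity - 4 with the constant Clearance = 5.
Dose = 7 if Gene >= 0 else -3  [with Gene=-3]  = -3
Enzyme = -Gene + 2*Dose - 4  [with Gene=-3, Dose=-3]  = -7
Outcome = Enzyme + 3*Clearance + 4  [with Enzyme=-7, Clearance=5]  = 12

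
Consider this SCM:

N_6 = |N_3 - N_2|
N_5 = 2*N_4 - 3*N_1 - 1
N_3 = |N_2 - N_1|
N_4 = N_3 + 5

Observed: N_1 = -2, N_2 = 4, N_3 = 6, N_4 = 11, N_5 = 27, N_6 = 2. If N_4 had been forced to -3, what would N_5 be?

-1

Intervening sets N_4 = -3 and removes its equation (N_4 = N_3 + 5).
N_5 = 2*N_4 - 3*N_1 - 1  [with N_4=-3, N_1=-2]  = -1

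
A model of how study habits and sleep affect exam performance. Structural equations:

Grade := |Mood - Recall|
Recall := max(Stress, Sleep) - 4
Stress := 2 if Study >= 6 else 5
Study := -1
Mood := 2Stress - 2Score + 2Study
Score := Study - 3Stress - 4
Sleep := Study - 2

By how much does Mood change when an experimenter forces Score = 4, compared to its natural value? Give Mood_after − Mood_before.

Intervening sets Score = 4 and removes its equation (Score := Study - 3Stress - 4).
Stress = 2 if Study >= 6 else 5  [with Study=-1]  = 5
Mood = 2Stress - 2Score + 2Study  [with Stress=5, Score=4, Study=-1]  = 0
Without intervention: Stress = 2 if Study >= 6 else 5  [with Study=-1]  = 5; Score = Study - 3Stress - 4  [with Study=-1, Stress=5]  = -20; Mood = 2Stress - 2Score + 2Study  [with Stress=5, Score=-20, Study=-1]  = 48.
Change = 0 − 48 = -48.

-48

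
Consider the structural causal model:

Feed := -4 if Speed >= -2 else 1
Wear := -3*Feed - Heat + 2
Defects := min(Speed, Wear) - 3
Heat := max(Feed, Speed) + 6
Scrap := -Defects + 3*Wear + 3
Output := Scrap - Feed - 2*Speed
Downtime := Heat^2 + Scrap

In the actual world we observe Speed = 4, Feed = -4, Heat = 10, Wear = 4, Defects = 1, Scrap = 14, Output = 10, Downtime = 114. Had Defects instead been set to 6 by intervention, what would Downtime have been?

do(Defects=6) replaces the equation Defects := min(Speed, Wear) - 3 with the constant Defects = 6.
Feed = -4 if Speed >= -2 else 1  [with Speed=4]  = -4
Heat = max(Feed, Speed) + 6  [with Feed=-4, Speed=4]  = 10
Wear = -3*Feed - Heat + 2  [with Feed=-4, Heat=10]  = 4
Scrap = -Defects + 3*Wear + 3  [with Defects=6, Wear=4]  = 9
Downtime = Heat^2 + Scrap  [with Heat=10, Scrap=9]  = 109

109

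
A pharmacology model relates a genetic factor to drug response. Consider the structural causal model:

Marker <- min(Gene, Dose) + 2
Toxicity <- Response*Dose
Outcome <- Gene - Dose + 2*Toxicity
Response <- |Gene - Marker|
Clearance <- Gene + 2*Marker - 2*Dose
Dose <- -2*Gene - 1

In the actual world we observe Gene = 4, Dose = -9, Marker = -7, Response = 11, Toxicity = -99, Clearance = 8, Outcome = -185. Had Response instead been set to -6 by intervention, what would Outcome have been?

121

The intervention breaks the incoming arrows to Response: Response <- |Gene - Marker| no longer applies, and Response = -6.
Dose = -2*Gene - 1  [with Gene=4]  = -9
Toxicity = Response*Dose  [with Response=-6, Dose=-9]  = 54
Outcome = Gene - Dose + 2*Toxicity  [with Gene=4, Dose=-9, Toxicity=54]  = 121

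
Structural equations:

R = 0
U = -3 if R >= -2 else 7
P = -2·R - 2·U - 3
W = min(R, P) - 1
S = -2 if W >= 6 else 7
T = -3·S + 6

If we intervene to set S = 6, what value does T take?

The intervention breaks the incoming arrows to S: S = -2 if W >= 6 else 7 no longer applies, and S = 6.
T = -3·S + 6  [with S=6]  = -12

-12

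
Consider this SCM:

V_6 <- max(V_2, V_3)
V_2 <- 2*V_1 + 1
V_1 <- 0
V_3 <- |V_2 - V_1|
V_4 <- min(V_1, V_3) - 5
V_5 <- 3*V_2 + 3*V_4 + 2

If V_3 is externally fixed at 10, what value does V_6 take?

10

The intervention breaks the incoming arrows to V_3: V_3 <- |V_2 - V_1| no longer applies, and V_3 = 10.
V_2 = 2*V_1 + 1  [with V_1=0]  = 1
V_6 = max(V_2, V_3)  [with V_2=1, V_3=10]  = 10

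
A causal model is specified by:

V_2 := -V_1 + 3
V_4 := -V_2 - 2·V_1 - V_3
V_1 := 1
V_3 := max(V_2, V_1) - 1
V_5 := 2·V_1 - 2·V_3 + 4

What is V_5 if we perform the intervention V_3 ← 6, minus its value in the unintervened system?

do(V_3=6) replaces the equation V_3 := max(V_2, V_1) - 1 with the constant V_3 = 6.
V_5 = 2·V_1 - 2·V_3 + 4  [with V_1=1, V_3=6]  = -6
Without intervention: V_2 = -V_1 + 3  [with V_1=1]  = 2; V_3 = max(V_2, V_1) - 1  [with V_2=2, V_1=1]  = 1; V_5 = 2·V_1 - 2·V_3 + 4  [with V_1=1, V_3=1]  = 4.
Change = -6 − 4 = -10.

-10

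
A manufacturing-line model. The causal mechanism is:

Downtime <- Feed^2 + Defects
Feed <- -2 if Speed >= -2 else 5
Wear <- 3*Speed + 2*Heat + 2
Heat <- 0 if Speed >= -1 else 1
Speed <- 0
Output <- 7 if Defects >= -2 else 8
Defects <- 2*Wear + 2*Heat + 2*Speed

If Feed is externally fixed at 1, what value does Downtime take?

5

Under do(Feed=1), the mechanism Feed <- -2 if Speed >= -2 else 5 is discarded; Feed is fixed at 1.
Heat = 0 if Speed >= -1 else 1  [with Speed=0]  = 0
Wear = 3*Speed + 2*Heat + 2  [with Speed=0, Heat=0]  = 2
Defects = 2*Wear + 2*Heat + 2*Speed  [with Wear=2, Heat=0, Speed=0]  = 4
Downtime = Feed^2 + Defects  [with Feed=1, Defects=4]  = 5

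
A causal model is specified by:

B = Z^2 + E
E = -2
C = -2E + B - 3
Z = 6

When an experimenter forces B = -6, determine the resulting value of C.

The intervention breaks the incoming arrows to B: B = Z^2 + E no longer applies, and B = -6.
C = -2E + B - 3  [with E=-2, B=-6]  = -5

-5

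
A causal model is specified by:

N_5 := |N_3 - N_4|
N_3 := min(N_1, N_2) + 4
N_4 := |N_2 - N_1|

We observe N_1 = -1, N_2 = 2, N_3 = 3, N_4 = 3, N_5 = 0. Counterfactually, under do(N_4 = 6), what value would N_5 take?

3

Intervening sets N_4 = 6 and removes its equation (N_4 := |N_2 - N_1|).
N_3 = min(N_1, N_2) + 4  [with N_1=-1, N_2=2]  = 3
N_5 = |N_3 - N_4|  [with N_3=3, N_4=6]  = 3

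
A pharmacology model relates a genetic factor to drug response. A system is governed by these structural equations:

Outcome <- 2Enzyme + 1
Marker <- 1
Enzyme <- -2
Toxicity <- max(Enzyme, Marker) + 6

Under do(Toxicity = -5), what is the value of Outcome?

The intervention breaks the incoming arrows to Toxicity: Toxicity <- max(Enzyme, Marker) + 6 no longer applies, and Toxicity = -5.
Outcome is not downstream of the intervention, so its value is determined by the original equations.
Outcome = 2Enzyme + 1  [with Enzyme=-2]  = -3

-3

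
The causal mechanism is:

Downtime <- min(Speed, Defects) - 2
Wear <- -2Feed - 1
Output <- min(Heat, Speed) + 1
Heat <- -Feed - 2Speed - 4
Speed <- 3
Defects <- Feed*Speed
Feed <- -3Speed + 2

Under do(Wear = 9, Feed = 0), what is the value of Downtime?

-2

Under do(Wear = 9, Feed = 0), each intervened variable's structural equation is replaced by its fixed value.
Defects = Feed*Speed  [with Feed=0, Speed=3]  = 0
Downtime = min(Speed, Defects) - 2  [with Speed=3, Defects=0]  = -2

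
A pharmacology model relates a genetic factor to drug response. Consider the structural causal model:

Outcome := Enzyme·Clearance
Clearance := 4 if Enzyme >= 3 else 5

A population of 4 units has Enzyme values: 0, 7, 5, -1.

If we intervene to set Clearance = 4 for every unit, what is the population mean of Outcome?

The intervention sets Clearance=4 in all 4 units regardless of Enzyme. Recomputing Outcome per unit gives 0, 28, 20, -4; average 11.

11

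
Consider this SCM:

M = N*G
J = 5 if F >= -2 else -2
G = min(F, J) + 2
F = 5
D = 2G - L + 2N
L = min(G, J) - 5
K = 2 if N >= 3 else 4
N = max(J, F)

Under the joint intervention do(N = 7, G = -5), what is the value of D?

14

The joint intervention fixes N = 7, G = -5, removing each variable's own equation.
J = 5 if F >= -2 else -2  [with F=5]  = 5
L = min(G, J) - 5  [with G=-5, J=5]  = -10
D = 2G - L + 2N  [with G=-5, L=-10, N=7]  = 14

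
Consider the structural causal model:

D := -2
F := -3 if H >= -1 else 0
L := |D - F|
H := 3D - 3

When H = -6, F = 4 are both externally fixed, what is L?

6

Setting H = -6, F = 4 by intervention discards those variables' equations.
L = |D - F|  [with D=-2, F=4]  = 6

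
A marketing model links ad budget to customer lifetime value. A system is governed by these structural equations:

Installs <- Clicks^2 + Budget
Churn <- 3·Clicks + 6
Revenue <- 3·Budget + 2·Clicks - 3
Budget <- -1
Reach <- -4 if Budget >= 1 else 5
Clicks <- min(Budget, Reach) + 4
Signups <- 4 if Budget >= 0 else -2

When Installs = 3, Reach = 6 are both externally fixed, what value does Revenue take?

0

Under do(Installs = 3, Reach = 6), each intervened variable's structural equation is replaced by its fixed value.
Clicks = min(Budget, Reach) + 4  [with Budget=-1, Reach=6]  = 3
Revenue = 3·Budget + 2·Clicks - 3  [with Budget=-1, Clicks=3]  = 0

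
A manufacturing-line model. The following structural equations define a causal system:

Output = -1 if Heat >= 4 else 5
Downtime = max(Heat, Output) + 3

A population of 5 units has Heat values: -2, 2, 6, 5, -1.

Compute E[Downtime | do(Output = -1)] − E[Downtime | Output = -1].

The intervention sets Output=-1 in all 5 units regardless of Heat. Recomputing Downtime per unit gives 2, 5, 9, 8, 2; average 5.2.
Observing Output=-1 restricts to units where Output's equation naturally yields -1: Heat ∈ {6, 5}. In that subpopulation Downtime = 9, 8, mean 8.5.
Difference = 5.2 − 8.5 = -3.3.

-3.3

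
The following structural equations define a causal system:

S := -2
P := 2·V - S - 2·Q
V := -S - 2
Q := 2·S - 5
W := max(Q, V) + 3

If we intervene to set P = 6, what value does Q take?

Under do(P=6), the mechanism P := 2·V - S - 2·Q is discarded; P is fixed at 6.
No directed path runs from P to Q, so Q keeps its natural value.
Q = 2·S - 5  [with S=-2]  = -9

-9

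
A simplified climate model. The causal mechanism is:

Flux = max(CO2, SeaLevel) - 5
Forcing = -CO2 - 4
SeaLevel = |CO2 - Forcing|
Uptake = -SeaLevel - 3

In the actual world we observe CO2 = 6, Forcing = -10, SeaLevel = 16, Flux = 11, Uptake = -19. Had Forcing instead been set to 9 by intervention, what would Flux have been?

1

Under do(Forcing=9), the mechanism Forcing = -CO2 - 4 is discarded; Forcing is fixed at 9.
SeaLevel = |CO2 - Forcing|  [with CO2=6, Forcing=9]  = 3
Flux = max(CO2, SeaLevel) - 5  [with CO2=6, SeaLevel=3]  = 1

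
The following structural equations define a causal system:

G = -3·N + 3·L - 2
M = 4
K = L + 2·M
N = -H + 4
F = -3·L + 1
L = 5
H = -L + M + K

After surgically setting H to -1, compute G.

Under do(H=-1), the mechanism H = -L + M + K is discarded; H is fixed at -1.
N = -H + 4  [with H=-1]  = 5
G = -3·N + 3·L - 2  [with N=5, L=5]  = -2

-2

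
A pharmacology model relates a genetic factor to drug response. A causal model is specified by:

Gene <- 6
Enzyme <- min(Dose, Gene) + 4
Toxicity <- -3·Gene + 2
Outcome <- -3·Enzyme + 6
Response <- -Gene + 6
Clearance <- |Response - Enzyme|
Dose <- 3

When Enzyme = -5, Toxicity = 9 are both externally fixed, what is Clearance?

5

Setting Enzyme = -5, Toxicity = 9 by intervention discards those variables' equations.
Response = -Gene + 6  [with Gene=6]  = 0
Clearance = |Response - Enzyme|  [with Response=0, Enzyme=-5]  = 5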